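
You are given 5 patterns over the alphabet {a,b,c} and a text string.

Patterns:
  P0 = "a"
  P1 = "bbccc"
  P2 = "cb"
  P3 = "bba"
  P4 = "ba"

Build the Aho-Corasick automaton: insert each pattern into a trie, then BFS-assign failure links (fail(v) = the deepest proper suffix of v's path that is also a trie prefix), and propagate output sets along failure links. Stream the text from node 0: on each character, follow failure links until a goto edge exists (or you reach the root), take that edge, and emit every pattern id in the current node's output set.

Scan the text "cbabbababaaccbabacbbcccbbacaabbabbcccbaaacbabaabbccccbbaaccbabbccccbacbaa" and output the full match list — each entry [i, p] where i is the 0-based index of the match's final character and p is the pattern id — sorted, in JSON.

Build automaton:
Trie (insert patterns):
  0='ε' goto a→1 b→2 c→7
  1='a' goto ·  [P0 ends]
  2='b' goto a→10 b→3
  3='bb' goto a→9 c→4
  4='bbc' goto c→5
  5='bbcc' goto c→6
  6='bbccc' goto ·  [P1 ends]
  7='c' goto b→8
  8='cb' goto ·  [P2 ends]
  9='bba' goto ·  [P3 ends]
  10='ba' goto ·  [P4 ends]

Failure links (BFS by depth):
  n1('a'): parent n0 fail=0; on 'a' 0 → fail=0;  out {0}∪∅={0}
  n2('b'): parent n0 fail=0; on 'b' 0 → fail=0;  out ∅∪∅=∅
  n7('c'): parent n0 fail=0; on 'c' 0 → fail=0;  out ∅∪∅=∅
  n3('bb'): parent n2 fail=0; on 'b' 0 → fail=2;  out ∅∪∅=∅
  n8('cb'): parent n7 fail=0; on 'b' 0 → fail=2;  out {2}∪∅={2}
  n10('ba'): parent n2 fail=0; on 'a' 0 → fail=1;  out {4}∪{0}={0,4}
  n4('bbc'): parent n3 fail=2; on 'c' 2→0 → fail=7;  out ∅∪∅=∅
  n9('bba'): parent n3 fail=2; on 'a' 2 → fail=10;  out {3}∪{0,4}={0,3,4}
  n5('bbcc'): parent n4 fail=7; on 'c' 7→0 → fail=7;  out ∅∪∅=∅
  n6('bbccc'): parent n5 fail=7; on 'c' 7→0 → fail=7;  out {1}∪∅={1}

Text stream:
pos 0 'c': at 7
pos 1 'b': at 8  ** P2@[0:1]
pos 2 'a': at 10 (fail-walked)  ** P0@[2:2],P4@[1:2]
pos 3 'b': at 2 (fail-walked)
pos 4 'b': at 3
pos 5 'a': at 9  ** P0@[5:5],P3@[3:5],P4@[4:5]
pos 6 'b': at 2 (fail-walked)
pos 7 'a': at 10  ** P0@[7:7],P4@[6:7]
pos 8 'b': at 2 (fail-walked)
pos 9 'a': at 10  ** P0@[9:9],P4@[8:9]
pos 10 'a': at 1 (fail-walked)  ** P0@[10:10]
pos 11 'c': at 7 (fail-walked)
pos 12 'c': at 7 (fail-walked)
pos 13 'b': at 8  ** P2@[12:13]
pos 14 'a': at 10 (fail-walked)  ** P0@[14:14],P4@[13:14]
pos 15 'b': at 2 (fail-walked)
pos 16 'a': at 10  ** P0@[16:16],P4@[15:16]
pos 17 'c': at 7 (fail-walked)
pos 18 'b': at 8  ** P2@[17:18]
pos 19 'b': at 3 (fail-walked)
pos 20 'c': at 4
pos 21 'c': at 5
pos 22 'c': at 6  ** P1@[18:22]
pos 23 'b': at 8 (fail-walked)  ** P2@[22:23]
pos 24 'b': at 3 (fail-walked)
pos 25 'a': at 9  ** P0@[25:25],P3@[23:25],P4@[24:25]
pos 26 'c': at 7 (fail-walked)
pos 27 'a': at 1 (fail-walked)  ** P0@[27:27]
pos 28 'a': at 1 (fail-walked)  ** P0@[28:28]
pos 29 'b': at 2 (fail-walked)
pos 30 'b': at 3
pos 31 'a': at 9  ** P0@[31:31],P3@[29:31],P4@[30:31]
pos 32 'b': at 2 (fail-walked)
pos 33 'b': at 3
pos 34 'c': at 4
pos 35 'c': at 5
pos 36 'c': at 6  ** P1@[32:36]
pos 37 'b': at 8 (fail-walked)  ** P2@[36:37]
pos 38 'a': at 10 (fail-walked)  ** P0@[38:38],P4@[37:38]
pos 39 'a': at 1 (fail-walked)  ** P0@[39:39]
pos 40 'a': at 1 (fail-walked)  ** P0@[40:40]
pos 41 'c': at 7 (fail-walked)
pos 42 'b': at 8  ** P2@[41:42]
pos 43 'a': at 10 (fail-walked)  ** P0@[43:43],P4@[42:43]
pos 44 'b': at 2 (fail-walked)
pos 45 'a': at 10  ** P0@[45:45],P4@[44:45]
pos 46 'a': at 1 (fail-walked)  ** P0@[46:46]
pos 47 'b': at 2 (fail-walked)
pos 48 'b': at 3
pos 49 'c': at 4
pos 50 'c': at 5
pos 51 'c': at 6  ** P1@[47:51]
pos 52 'c': at 7 (fail-walked)
pos 53 'b': at 8  ** P2@[52:53]
pos 54 'b': at 3 (fail-walked)
pos 55 'a': at 9  ** P0@[55:55],P3@[53:55],P4@[54:55]
pos 56 'a': at 1 (fail-walked)  ** P0@[56:56]
pos 57 'c': at 7 (fail-walked)
pos 58 'c': at 7 (fail-walked)
pos 59 'b': at 8  ** P2@[58:59]
pos 60 'a': at 10 (fail-walked)  ** P0@[60:60],P4@[59:60]
pos 61 'b': at 2 (fail-walked)
pos 62 'b': at 3
pos 63 'c': at 4
pos 64 'c': at 5
pos 65 'c': at 6  ** P1@[61:65]
pos 66 'c': at 7 (fail-walked)
pos 67 'b': at 8  ** P2@[66:67]
pos 68 'a': at 10 (fail-walked)  ** P0@[68:68],P4@[67:68]
pos 69 'c': at 7 (fail-walked)
pos 70 'b': at 8  ** P2@[69:70]
pos 71 'a': at 10 (fail-walked)  ** P0@[71:71],P4@[70:71]
pos 72 'a': at 1 (fail-walked)  ** P0@[72:72]

Result: [[1,2],[2,0],[2,4],[5,0],[5,3],[5,4],[7,0],[7,4],[9,0],[9,4],[10,0],[13,2],[14,0],[14,4],[16,0],[16,4],[18,2],[22,1],[23,2],[25,0],[25,3],[25,4],[27,0],[28,0],[31,0],[31,3],[31,4],[36,1],[37,2],[38,0],[38,4],[39,0],[40,0],[42,2],[43,0],[43,4],[45,0],[45,4],[46,0],[51,1],[53,2],[55,0],[55,3],[55,4],[56,0],[59,2],[60,0],[60,4],[65,1],[67,2],[68,0],[68,4],[70,2],[71,0],[71,4],[72,0]]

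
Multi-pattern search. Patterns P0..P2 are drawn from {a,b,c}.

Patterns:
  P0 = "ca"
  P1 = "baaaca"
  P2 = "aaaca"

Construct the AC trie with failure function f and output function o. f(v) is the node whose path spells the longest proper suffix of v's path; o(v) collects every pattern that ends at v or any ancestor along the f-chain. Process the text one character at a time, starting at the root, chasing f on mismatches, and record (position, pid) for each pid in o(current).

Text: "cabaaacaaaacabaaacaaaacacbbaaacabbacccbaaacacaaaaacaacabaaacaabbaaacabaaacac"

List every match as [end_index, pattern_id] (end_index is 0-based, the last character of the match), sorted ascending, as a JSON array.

Construct AC machine:
Trie nodes:
  0='ε' goto a→9 b→3 c→1
  1='c' goto a→2
  2='ca' goto ·  ←P0
  3='b' goto a→4
  4='ba' goto a→5
  5='baa' goto a→6
  6='baaa' goto c→7
  7='baaac' goto a→8
  8='baaaca' goto ·  ←P1
  9='a' goto a→10
  10='aa' goto a→11
  11='aaa' goto c→12
  12='aaac' goto a→13
  13='aaaca' goto ·  ←P2

Failure links (BFS by depth):
  fail(1) 'c': from fail(0)=0 chase 'c': 0 ⇒ 0;  out=∅∪out(0)=∅
  fail(3) 'b': from fail(0)=0 chase 'b': 0 ⇒ 0;  out=∅∪out(0)=∅
  fail(9) 'a': from fail(0)=0 chase 'a': 0 ⇒ 0;  out=∅∪out(0)=∅
  fail(2) 'ca': from fail(1)=0 chase 'a': 0 ⇒ 9;  out={0}∪out(9)={0}
  fail(4) 'ba': from fail(3)=0 chase 'a': 0 ⇒ 9;  out=∅∪out(9)=∅
  fail(10) 'aa': from fail(9)=0 chase 'a': 0 ⇒ 9;  out=∅∪out(9)=∅
  fail(5) 'baa': from fail(4)=9 chase 'a': 9 ⇒ 10;  out=∅∪out(10)=∅
  fail(11) 'aaa': from fail(10)=9 chase 'a': 9 ⇒ 10;  out=∅∪out(10)=∅
  fail(6) 'baaa': from fail(5)=10 chase 'a': 10 ⇒ 11;  out=∅∪out(11)=∅
  fail(12) 'aaac': from fail(11)=10 chase 'c': 10→9→0 ⇒ 1;  out=∅∪out(1)=∅
  fail(7) 'baaac': from fail(6)=11 chase 'c': 11 ⇒ 12;  out=∅∪out(12)=∅
  fail(13) 'aaaca': from fail(12)=1 chase 'a': 1 ⇒ 2;  out={2}∪out(2)={0,2}
  fail(8) 'baaaca': from fail(7)=12 chase 'a': 12 ⇒ 13;  out={1}∪out(13)={0,1,2}

Text stream:
[0] read 'c'  n0⇒n1
[1] read 'a'  n1⇒n2  → match P0@[0:1]
[2] read 'b'  n2⇒n3 (via fail)
[3] read 'a'  n3⇒n4
[4] read 'a'  n4⇒n5
[5] read 'a'  n5⇒n6
[6] read 'c'  n6⇒n7
[7] read 'a'  n7⇒n8  → match P0@[6:7],P1@[2:7],P2@[3:7]
[8] read 'a'  n8⇒n10 (via fail)
[9] read 'a'  n10⇒n11
[10] read 'a'  n11⇒n11 (via fail)
[11] read 'c'  n11⇒n12
[12] read 'a'  n12⇒n13  → match P0@[11:12],P2@[8:12]
[13] read 'b'  n13⇒n3 (via fail)
[14] read 'a'  n3⇒n4
[15] read 'a'  n4⇒n5
[16] read 'a'  n5⇒n6
[17] read 'c'  n6⇒n7
[18] read 'a'  n7⇒n8  → match P0@[17:18],P1@[13:18],P2@[14:18]
[19] read 'a'  n8⇒n10 (via fail)
[20] read 'a'  n10⇒n11
[21] read 'a'  n11⇒n11 (via fail)
[22] read 'c'  n11⇒n12
[23] read 'a'  n12⇒n13  → match P0@[22:23],P2@[19:23]
[24] read 'c'  n13⇒n1 (via fail)
[25] read 'b'  n1⇒n3 (via fail)
[26] read 'b'  n3⇒n3 (via fail)
[27] read 'a'  n3⇒n4
[28] read 'a'  n4⇒n5
[29] read 'a'  n5⇒n6
[30] read 'c'  n6⇒n7
[31] read 'a'  n7⇒n8  → match P0@[30:31],P1@[26:31],P2@[27:31]
[32] read 'b'  n8⇒n3 (via fail)
[33] read 'b'  n3⇒n3 (via fail)
[34] read 'a'  n3⇒n4
[35] read 'c'  n4⇒n1 (via fail)
[36] read 'c'  n1⇒n1 (via fail)
[37] read 'c'  n1⇒n1 (via fail)
[38] read 'b'  n1⇒n3 (via fail)
[39] read 'a'  n3⇒n4
[40] read 'a'  n4⇒n5
[41] read 'a'  n5⇒n6
[42] read 'c'  n6⇒n7
[43] read 'a'  n7⇒n8  → match P0@[42:43],P1@[38:43],P2@[39:43]
[44] read 'c'  n8⇒n1 (via fail)
[45] read 'a'  n1⇒n2  → match P0@[44:45]
[46] read 'a'  n2⇒n10 (via fail)
[47] read 'a'  n10⇒n11
[48] read 'a'  n11⇒n11 (via fail)
[49] read 'a'  n11⇒n11 (via fail)
[50] read 'c'  n11⇒n12
[51] read 'a'  n12⇒n13  → match P0@[50:51],P2@[47:51]
[52] read 'a'  n13⇒n10 (via fail)
[53] read 'c'  n10⇒n1 (via fail)
[54] read 'a'  n1⇒n2  → match P0@[53:54]
[55] read 'b'  n2⇒n3 (via fail)
[56] read 'a'  n3⇒n4
[57] read 'a'  n4⇒n5
[58] read 'a'  n5⇒n6
[59] read 'c'  n6⇒n7
[60] read 'a'  n7⇒n8  → match P0@[59:60],P1@[55:60],P2@[56:60]
[61] read 'a'  n8⇒n10 (via fail)
[62] read 'b'  n10⇒n3 (via fail)
[63] read 'b'  n3⇒n3 (via fail)
[64] read 'a'  n3⇒n4
[65] read 'a'  n4⇒n5
[66] read 'a'  n5⇒n6
[67] read 'c'  n6⇒n7
[68] read 'a'  n7⇒n8  → match P0@[67:68],P1@[63:68],P2@[64:68]
[69] read 'b'  n8⇒n3 (via fail)
[70] read 'a'  n3⇒n4
[71] read 'a'  n4⇒n5
[72] read 'a'  n5⇒n6
[73] read 'c'  n6⇒n7
[74] read 'a'  n7⇒n8  → match P0@[73:74],P1@[69:74],P2@[70:74]
[75] read 'c'  n8⇒n1 (via fail)

All matches (sorted): [[1,0],[7,0],[7,1],[7,2],[12,0],[12,2],[18,0],[18,1],[18,2],[23,0],[23,2],[31,0],[31,1],[31,2],[43,0],[43,1],[43,2],[45,0],[51,0],[51,2],[54,0],[60,0],[60,1],[60,2],[68,0],[68,1],[68,2],[74,0],[74,1],[74,2]]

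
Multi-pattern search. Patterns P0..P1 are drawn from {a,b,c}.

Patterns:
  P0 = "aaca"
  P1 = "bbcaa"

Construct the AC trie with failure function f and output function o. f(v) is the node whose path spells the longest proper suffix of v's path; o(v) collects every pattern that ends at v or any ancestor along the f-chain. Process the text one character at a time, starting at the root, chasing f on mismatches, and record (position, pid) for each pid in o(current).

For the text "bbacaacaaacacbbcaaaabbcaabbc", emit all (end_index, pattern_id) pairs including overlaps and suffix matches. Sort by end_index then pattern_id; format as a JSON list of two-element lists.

Construct AC machine:
Trie nodes:
  0='ε' goto a→1 b→5
  1='a' goto a→2
  2='aa' goto c→3
  3='aac' goto a→4
  4='aaca' goto ·  [P0 ends]
  5='b' goto b→6
  6='bb' goto c→7
  7='bbc' goto a→8
  8='bbca' goto a→9
  9='bbcaa' goto ·  [P1 ends]

Failure links (BFS by depth):
  n1('a'): parent n0 fail=0; on 'a' 0 → fail=0;  out ∅∪∅=∅
  n5('b'): parent n0 fail=0; on 'b' 0 → fail=0;  out ∅∪∅=∅
  n2('aa'): parent n1 fail=0; on 'a' 0 → fail=1;  out ∅∪∅=∅
  n6('bb'): parent n5 fail=0; on 'b' 0 → fail=5;  out ∅∪∅=∅
  n3('aac'): parent n2 fail=1; on 'c' 1→0 → fail=0;  out ∅∪∅=∅
  n7('bbc'): parent n6 fail=5; on 'c' 5→0 → fail=0;  out ∅∪∅=∅
  n4('aaca'): parent n3 fail=0; on 'a' 0 → fail=1;  out {0}∪∅={0}
  n8('bbca'): parent n7 fail=0; on 'a' 0 → fail=1;  out ∅∪∅=∅
  n9('bbcaa'): parent n8 fail=1; on 'a' 1 → fail=2;  out {1}∪∅={1}

Run:
[0] read 'b'  n0⇒n5
[1] read 'b'  n5⇒n6
[2] read 'a'  n6⇒n1 ·f
[3] read 'c'  n1⇒n0 ·f
[4] read 'a'  n0⇒n1
[5] read 'a'  n1⇒n2
[6] read 'c'  n2⇒n3
[7] read 'a'  n3⇒n4  emit P0@[4:7]
[8] read 'a'  n4⇒n2 ·f
[9] read 'a'  n2⇒n2 ·f
[10] read 'c'  n2⇒n3
[11] read 'a'  n3⇒n4  emit P0@[8:11]
[12] read 'c'  n4⇒n0 ·f
[13] read 'b'  n0⇒n5
[14] read 'b'  n5⇒n6
[15] read 'c'  n6⇒n7
[16] read 'a'  n7⇒n8
[17] read 'a'  n8⇒n9  emit P1@[13:17]
[18] read 'a'  n9⇒n2 ·f
[19] read 'a'  n2⇒n2 ·f
[20] read 'b'  n2⇒n5 ·f
[21] read 'b'  n5⇒n6
[22] read 'c'  n6⇒n7
[23] read 'a'  n7⇒n8
[24] read 'a'  n8⇒n9  emit P1@[20:24]
[25] read 'b'  n9⇒n5 ·f
[26] read 'b'  n5⇒n6
[27] read 'c'  n6⇒n7

Matches: [[7,0],[11,0],[17,1],[24,1]]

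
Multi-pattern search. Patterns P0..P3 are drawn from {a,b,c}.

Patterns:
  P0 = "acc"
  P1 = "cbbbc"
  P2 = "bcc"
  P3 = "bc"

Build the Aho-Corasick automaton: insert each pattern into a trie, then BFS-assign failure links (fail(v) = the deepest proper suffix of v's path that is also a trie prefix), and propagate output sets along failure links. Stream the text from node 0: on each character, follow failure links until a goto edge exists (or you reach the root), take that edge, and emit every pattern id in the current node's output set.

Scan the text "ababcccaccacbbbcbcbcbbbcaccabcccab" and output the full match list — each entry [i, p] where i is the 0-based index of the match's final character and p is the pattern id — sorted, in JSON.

Construct AC machine:
Trie nodes:
  0='ε' goto a→1 b→9 c→4
  1='a' goto c→2
  2='ac' goto c→3
  3='acc' goto ·  ←P0
  4='c' goto b→5
  5='cb' goto b→6
  6='cbb' goto b→7
  7='cbbb' goto c→8
  8='cbbbc' goto ·  ←P1
  9='b' goto c→10
  10='bc' goto c→11  ←P3
  11='bcc' goto ·  ←P2

BFS fail/out derivation:
  fail(1) 'a': from fail(0)=0 chase 'a': 0 ⇒ 0;  out=∅∪out(0)=∅
  fail(4) 'c': from fail(0)=0 chase 'c': 0 ⇒ 0;  out=∅∪out(0)=∅
  fail(9) 'b': from fail(0)=0 chase 'b': 0 ⇒ 0;  out=∅∪out(0)=∅
  fail(2) 'ac': from fail(1)=0 chase 'c': 0 ⇒ 4;  out=∅∪out(4)=∅
  fail(5) 'cb': from fail(4)=0 chase 'b': 0 ⇒ 9;  out=∅∪out(9)=∅
  fail(10) 'bc': from fail(9)=0 chase 'c': 0 ⇒ 4;  out={3}∪out(4)={3}
  fail(3) 'acc': from fail(2)=4 chase 'c': 4→0 ⇒ 4;  out={0}∪out(4)={0}
  fail(6) 'cbb': from fail(5)=9 chase 'b': 9→0 ⇒ 9;  out=∅∪out(9)=∅
  fail(11) 'bcc': from fail(10)=4 chase 'c': 4→0 ⇒ 4;  out={2}∪out(4)={2}
  fail(7) 'cbbb': from fail(6)=9 chase 'b': 9→0 ⇒ 9;  out=∅∪out(9)=∅
  fail(8) 'cbbbc': from fail(7)=9 chase 'c': 9 ⇒ 10;  out={1}∪out(10)={1,3}

Scan:
[0] read 'a'  n0⇒n1
[1] read 'b'  n1⇒n9 (fail-walked)
[2] read 'a'  n9⇒n1 (fail-walked)
[3] read 'b'  n1⇒n9 (fail-walked)
[4] read 'c'  n9⇒n10  ** P3@[3:4]
[5] read 'c'  n10⇒n11  ** P2@[3:5]
[6] read 'c'  n11⇒n4 (fail-walked)
[7] read 'a'  n4⇒n1 (fail-walked)
[8] read 'c'  n1⇒n2
[9] read 'c'  n2⇒n3  ** P0@[7:9]
[10] read 'a'  n3⇒n1 (fail-walked)
[11] read 'c'  n1⇒n2
[12] read 'b'  n2⇒n5 (fail-walked)
[13] read 'b'  n5⇒n6
[14] read 'b'  n6⇒n7
[15] read 'c'  n7⇒n8  ** P1@[11:15],P3@[14:15]
[16] read 'b'  n8⇒n5 (fail-walked)
[17] read 'c'  n5⇒n10 (fail-walked)  ** P3@[16:17]
[18] read 'b'  n10⇒n5 (fail-walked)
[19] read 'c'  n5⇒n10 (fail-walked)  ** P3@[18:19]
[20] read 'b'  n10⇒n5 (fail-walked)
[21] read 'b'  n5⇒n6
[22] read 'b'  n6⇒n7
[23] read 'c'  n7⇒n8  ** P1@[19:23],P3@[22:23]
[24] read 'a'  n8⇒n1 (fail-walked)
[25] read 'c'  n1⇒n2
[26] read 'c'  n2⇒n3  ** P0@[24:26]
[27] read 'a'  n3⇒n1 (fail-walked)
[28] read 'b'  n1⇒n9 (fail-walked)
[29] read 'c'  n9⇒n10  ** P3@[28:29]
[30] read 'c'  n10⇒n11  ** P2@[28:30]
[31] read 'c'  n11⇒n4 (fail-walked)
[32] read 'a'  n4⇒n1 (fail-walked)
[33] read 'b'  n1⇒n9 (fail-walked)

Matches: [[4,3],[5,2],[9,0],[15,1],[15,3],[17,3],[19,3],[23,1],[23,3],[26,0],[29,3],[30,2]]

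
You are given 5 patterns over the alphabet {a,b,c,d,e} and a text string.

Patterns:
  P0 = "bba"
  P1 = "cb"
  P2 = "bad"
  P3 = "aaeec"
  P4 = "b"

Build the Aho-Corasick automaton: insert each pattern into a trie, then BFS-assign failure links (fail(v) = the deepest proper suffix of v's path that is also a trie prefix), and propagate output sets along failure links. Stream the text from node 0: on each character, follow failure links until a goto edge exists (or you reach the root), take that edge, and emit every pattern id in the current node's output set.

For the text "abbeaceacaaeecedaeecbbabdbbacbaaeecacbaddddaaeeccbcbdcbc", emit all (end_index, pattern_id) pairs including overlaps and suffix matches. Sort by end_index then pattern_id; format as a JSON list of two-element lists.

Build:
Trie nodes:
  0='ε' goto a→8 b→1 c→4
  1='b' goto a→6 b→2  ←P4
  2='bb' goto a→3
  3='bba' goto ·  ←P0
  4='c' goto b→5
  5='cb' goto ·  ←P1
  6='ba' goto d→7
  7='bad' goto ·  ←P2
  8='a' goto a→9
  9='aa' goto e→10
  10='aae' goto e→11
  11='aaee' goto c→12
  12='aaeec' goto ·  ←P3

BFS fail/out derivation:
  fail(1) 'b': from fail(0)=0 chase 'b': 0 ⇒ 0;  out={4}∪out(0)={4}
  fail(4) 'c': from fail(0)=0 chase 'c': 0 ⇒ 0;  out=∅∪out(0)=∅
  fail(8) 'a': from fail(0)=0 chase 'a': 0 ⇒ 0;  out=∅∪out(0)=∅
  fail(2) 'bb': from fail(1)=0 chase 'b': 0 ⇒ 1;  out=∅∪out(1)={4}
  fail(5) 'cb': from fail(4)=0 chase 'b': 0 ⇒ 1;  out={1}∪out(1)={1,4}
  fail(6) 'ba': from fail(1)=0 chase 'a': 0 ⇒ 8;  out=∅∪out(8)=∅
  fail(9) 'aa': from fail(8)=0 chase 'a': 0 ⇒ 8;  out=∅∪out(8)=∅
  fail(3) 'bba': from fail(2)=1 chase 'a': 1 ⇒ 6;  out={0}∪out(6)={0}
  fail(7) 'bad': from fail(6)=8 chase 'd': 8→0 ⇒ 0;  out={2}∪out(0)={2}
  fail(10) 'aae': from fail(9)=8 chase 'e': 8→0 ⇒ 0;  out=∅∪out(0)=∅
  fail(11) 'aaee': from fail(10)=0 chase 'e': 0 ⇒ 0;  out=∅∪out(0)=∅
  fail(12) 'aaeec': from fail(11)=0 chase 'c': 0 ⇒ 4;  out={3}∪out(4)={3}

Text stream:
pos 0 'a': at 8
pos 1 'b': at 1 ·f  ** P4@[1:1]
pos 2 'b': at 2  ** P4@[2:2]
pos 3 'e': at 0 ·f
pos 4 'a': at 8
pos 5 'c': at 4 ·f
pos 6 'e': at 0 ·f
pos 7 'a': at 8
pos 8 'c': at 4 ·f
pos 9 'a': at 8 ·f
pos 10 'a': at 9
pos 11 'e': at 10
pos 12 'e': at 11
pos 13 'c': at 12  ** P3@[9:13]
pos 14 'e': at 0 ·f
pos 15 'd': at 0
pos 16 'a': at 8
pos 17 'e': at 0 ·f
pos 18 'e': at 0
pos 19 'c': at 4
pos 20 'b': at 5  ** P1@[19:20],P4@[20:20]
pos 21 'b': at 2 ·f  ** P4@[21:21]
pos 22 'a': at 3  ** P0@[20:22]
pos 23 'b': at 1 ·f  ** P4@[23:23]
pos 24 'd': at 0 ·f
pos 25 'b': at 1  ** P4@[25:25]
pos 26 'b': at 2  ** P4@[26:26]
pos 27 'a': at 3  ** P0@[25:27]
pos 28 'c': at 4 ·f
pos 29 'b': at 5  ** P1@[28:29],P4@[29:29]
pos 30 'a': at 6 ·f
pos 31 'a': at 9 ·f
pos 32 'e': at 10
pos 33 'e': at 11
pos 34 'c': at 12  ** P3@[30:34]
pos 35 'a': at 8 ·f
pos 36 'c': at 4 ·f
pos 37 'b': at 5  ** P1@[36:37],P4@[37:37]
pos 38 'a': at 6 ·f
pos 39 'd': at 7  ** P2@[37:39]
pos 40 'd': at 0 ·f
pos 41 'd': at 0
pos 42 'd': at 0
pos 43 'a': at 8
pos 44 'a': at 9
pos 45 'e': at 10
pos 46 'e': at 11
pos 47 'c': at 12  ** P3@[43:47]
pos 48 'c': at 4 ·f
pos 49 'b': at 5  ** P1@[48:49],P4@[49:49]
pos 50 'c': at 4 ·f
pos 51 'b': at 5  ** P1@[50:51],P4@[51:51]
pos 52 'd': at 0 ·f
pos 53 'c': at 4
pos 54 'b': at 5  ** P1@[53:54],P4@[54:54]
pos 55 'c': at 4 ·f

Result: [[1,4],[2,4],[13,3],[20,1],[20,4],[21,4],[22,0],[23,4],[25,4],[26,4],[27,0],[29,1],[29,4],[34,3],[37,1],[37,4],[39,2],[47,3],[49,1],[49,4],[51,1],[51,4],[54,1],[54,4]]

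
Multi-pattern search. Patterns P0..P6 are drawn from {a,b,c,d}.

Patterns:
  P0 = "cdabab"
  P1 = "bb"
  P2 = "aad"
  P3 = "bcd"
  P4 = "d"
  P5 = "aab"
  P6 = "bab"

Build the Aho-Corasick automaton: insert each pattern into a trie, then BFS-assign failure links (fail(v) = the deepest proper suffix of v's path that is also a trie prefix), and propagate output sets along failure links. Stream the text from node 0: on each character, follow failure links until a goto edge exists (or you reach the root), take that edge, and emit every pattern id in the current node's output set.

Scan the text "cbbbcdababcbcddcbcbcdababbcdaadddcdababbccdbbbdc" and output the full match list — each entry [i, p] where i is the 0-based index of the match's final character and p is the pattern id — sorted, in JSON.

Build:
Trie (insert patterns):
  n0 'ε': a→9 b→7 c→1 d→14
  n1 'c': d→2
  n2 'cd': a→3
  n3 'cda': b→4
  n4 'cdab': a→5
  n5 'cdaba': b→6
  n6 'cdabab': ·  ←P0
  n7 'b': a→16 b→8 c→12
  n8 'bb': ·  ←P1
  n9 'a': a→10
  n10 'aa': b→15 d→11
  n11 'aad': ·  ←P2
  n12 'bc': d→13
  n13 'bcd': ·  ←P3
  n14 'd': ·  ←P4
  n15 'aab': ·  ←P5
  n16 'ba': b→17
  n17 'bab': ·  ←P6

BFS fail/out derivation:
  fail(1) 'c': from fail(0)=0 chase 'c': 0 ⇒ 0;  out=∅∪out(0)=∅
  fail(7) 'b': from fail(0)=0 chase 'b': 0 ⇒ 0;  out=∅∪out(0)=∅
  fail(9) 'a': from fail(0)=0 chase 'a': 0 ⇒ 0;  out=∅∪out(0)=∅
  fail(14) 'd': from fail(0)=0 chase 'd': 0 ⇒ 0;  out={4}∪out(0)={4}
  fail(2) 'cd': from fail(1)=0 chase 'd': 0 ⇒ 14;  out=∅∪out(14)={4}
  fail(8) 'bb': from fail(7)=0 chase 'b': 0 ⇒ 7;  out={1}∪out(7)={1}
  fail(10) 'aa': from fail(9)=0 chase 'a': 0 ⇒ 9;  out=∅∪out(9)=∅
  fail(12) 'bc': from fail(7)=0 chase 'c': 0 ⇒ 1;  out=∅∪out(1)=∅
  fail(16) 'ba': from fail(7)=0 chase 'a': 0 ⇒ 9;  out=∅∪out(9)=∅
  fail(3) 'cda': from fail(2)=14 chase 'a': 14→0 ⇒ 9;  out=∅∪out(9)=∅
  fail(11) 'aad': from fail(10)=9 chase 'd': 9→0 ⇒ 14;  out={2}∪out(14)={2,4}
  fail(13) 'bcd': from fail(12)=1 chase 'd': 1 ⇒ 2;  out={3}∪out(2)={3,4}
  fail(15) 'aab': from fail(10)=9 chase 'b': 9→0 ⇒ 7;  out={5}∪out(7)={5}
  fail(17) 'bab': from fail(16)=9 chase 'b': 9→0 ⇒ 7;  out={6}∪out(7)={6}
  fail(4) 'cdab': from fail(3)=9 chase 'b': 9→0 ⇒ 7;  out=∅∪out(7)=∅
  fail(5) 'cdaba': from fail(4)=7 chase 'a': 7 ⇒ 16;  out=∅∪out(16)=∅
  fail(6) 'cdabab': from fail(5)=16 chase 'b': 16 ⇒ 17;  out={0}∪out(17)={0,6}

Run:
i=0 'c': node 0→1
i=1 'b': node 1→7 (fail-walked)
i=2 'b': node 7→8  ** P1@[1:2]
i=3 'b': node 8→8 (fail-walked)  ** P1@[2:3]
i=4 'c': node 8→12 (fail-walked)
i=5 'd': node 12→13  ** P3@[3:5],P4@[5:5]
i=6 'a': node 13→3 (fail-walked)
i=7 'b': node 3→4
i=8 'a': node 4→5
i=9 'b': node 5→6  ** P0@[4:9],P6@[7:9]
i=10 'c': node 6→12 (fail-walked)
i=11 'b': node 12→7 (fail-walked)
i=12 'c': node 7→12
i=13 'd': node 12→13  ** P3@[11:13],P4@[13:13]
i=14 'd': node 13→14 (fail-walked)  ** P4@[14:14]
i=15 'c': node 14→1 (fail-walked)
i=16 'b': node 1→7 (fail-walked)
i=17 'c': node 7→12
i=18 'b': node 12→7 (fail-walked)
i=19 'c': node 7→12
i=20 'd': node 12→13  ** P3@[18:20],P4@[20:20]
i=21 'a': node 13→3 (fail-walked)
i=22 'b': node 3→4
i=23 'a': node 4→5
i=24 'b': node 5→6  ** P0@[19:24],P6@[22:24]
i=25 'b': node 6→8 (fail-walked)  ** P1@[24:25]
i=26 'c': node 8→12 (fail-walked)
i=27 'd': node 12→13  ** P3@[25:27],P4@[27:27]
i=28 'a': node 13→3 (fail-walked)
i=29 'a': node 3→10 (fail-walked)
i=30 'd': node 10→11  ** P2@[28:30],P4@[30:30]
i=31 'd': node 11→14 (fail-walked)  ** P4@[31:31]
i=32 'd': node 14→14 (fail-walked)  ** P4@[32:32]
i=33 'c': node 14→1 (fail-walked)
i=34 'd': node 1→2  ** P4@[34:34]
i=35 'a': node 2→3
i=36 'b': node 3→4
i=37 'a': node 4→5
i=38 'b': node 5→6  ** P0@[33:38],P6@[36:38]
i=39 'b': node 6→8 (fail-walked)  ** P1@[38:39]
i=40 'c': node 8→12 (fail-walked)
i=41 'c': node 12→1 (fail-walked)
i=42 'd': node 1→2  ** P4@[42:42]
i=43 'b': node 2→7 (fail-walked)
i=44 'b': node 7→8  ** P1@[43:44]
i=45 'b': node 8→8 (fail-walked)  ** P1@[44:45]
i=46 'd': node 8→14 (fail-walked)  ** P4@[46:46]
i=47 'c': node 14→1 (fail-walked)

Matches: [[2,1],[3,1],[5,3],[5,4],[9,0],[9,6],[13,3],[13,4],[14,4],[20,3],[20,4],[24,0],[24,6],[25,1],[27,3],[27,4],[30,2],[30,4],[31,4],[32,4],[34,4],[38,0],[38,6],[39,1],[42,4],[44,1],[45,1],[46,4]]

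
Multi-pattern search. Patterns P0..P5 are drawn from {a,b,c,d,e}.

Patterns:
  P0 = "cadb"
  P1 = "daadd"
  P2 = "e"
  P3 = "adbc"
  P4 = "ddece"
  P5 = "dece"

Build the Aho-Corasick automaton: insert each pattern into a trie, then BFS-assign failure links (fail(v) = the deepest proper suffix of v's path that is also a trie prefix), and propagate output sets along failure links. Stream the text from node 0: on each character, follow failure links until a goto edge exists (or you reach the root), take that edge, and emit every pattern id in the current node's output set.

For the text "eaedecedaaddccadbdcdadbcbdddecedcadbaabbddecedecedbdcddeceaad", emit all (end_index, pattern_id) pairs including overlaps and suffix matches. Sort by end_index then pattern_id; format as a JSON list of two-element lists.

Build automaton:
Trie nodes:
  0='ε' goto a→11 c→1 d→5 e→10
  1='c' goto a→2
  2='ca' goto d→3
  3='cad' goto b→4
  4='cadb' goto ·  ←P0
  5='d' goto a→6 d→15 e→19
  6='da' goto a→7
  7='daa' goto d→8
  8='daad' goto d→9
  9='daadd' goto ·  ←P1
  10='e' goto ·  ←P2
  11='a' goto d→12
  12='ad' goto b→13
  13='adb' goto c→14
  14='adbc' goto ·  ←P3
  15='dd' goto e→16
  16='dde' goto c→17
  17='ddec' goto e→18
  18='ddece' goto ·  ←P4
  19='de' goto c→20
  20='dec' goto e→21
  21='dece' goto ·  ←P5

BFS fail/out derivation:
  fail(1) 'c': from fail(0)=0 chase 'c': 0 ⇒ 0;  out=∅∪out(0)=∅
  fail(5) 'd': from fail(0)=0 chase 'd': 0 ⇒ 0;  out=∅∪out(0)=∅
  fail(10) 'e': from fail(0)=0 chase 'e': 0 ⇒ 0;  out={2}∪out(0)={2}
  fail(11) 'a': from fail(0)=0 chase 'a': 0 ⇒ 0;  out=∅∪out(0)=∅
  fail(2) 'ca': from fail(1)=0 chase 'a': 0 ⇒ 11;  out=∅∪out(11)=∅
  fail(6) 'da': from fail(5)=0 chase 'a': 0 ⇒ 11;  out=∅∪out(11)=∅
  fail(12) 'ad': from fail(11)=0 chase 'd': 0 ⇒ 5;  out=∅∪out(5)=∅
  fail(15) 'dd': from fail(5)=0 chase 'd': 0 ⇒ 5;  out=∅∪out(5)=∅
  fail(19) 'de': from fail(5)=0 chase 'e': 0 ⇒ 10;  out=∅∪out(10)={2}
  fail(3) 'cad': from fail(2)=11 chase 'd': 11 ⇒ 12;  out=∅∪out(12)=∅
  fail(7) 'daa': from fail(6)=11 chase 'a': 11→0 ⇒ 11;  out=∅∪out(11)=∅
  fail(13) 'adb': from fail(12)=5 chase 'b': 5→0 ⇒ 0;  out=∅∪out(0)=∅
  fail(16) 'dde': from fail(15)=5 chase 'e': 5 ⇒ 19;  out=∅∪out(19)={2}
  fail(20) 'dec': from fail(19)=10 chase 'c': 10→0 ⇒ 1;  out=∅∪out(1)=∅
  fail(4) 'cadb': from fail(3)=12 chase 'b': 12 ⇒ 13;  out={0}∪out(13)={0}
  fail(8) 'daad': from fail(7)=11 chase 'd': 11 ⇒ 12;  out=∅∪out(12)=∅
  fail(14) 'adbc': from fail(13)=0 chase 'c': 0 ⇒ 1;  out={3}∪out(1)={3}
  fail(17) 'ddec': from fail(16)=19 chase 'c': 19 ⇒ 20;  out=∅∪out(20)=∅
  fail(21) 'dece': from fail(20)=1 chase 'e': 1→0 ⇒ 10;  out={5}∪out(10)={2,5}
  fail(9) 'daadd': from fail(8)=12 chase 'd': 12→5 ⇒ 15;  out={1}∪out(15)={1}
  fail(18) 'ddece': from fail(17)=20 chase 'e': 20 ⇒ 21;  out={4}∪out(21)={2,4,5}

Scan:
[0] read 'e'  n0⇒n10  emit P2@[0:0]
[1] read 'a'  n10⇒n11 (via fail)
[2] read 'e'  n11⇒n10 (via fail)  emit P2@[2:2]
[3] read 'd'  n10⇒n5 (via fail)
[4] read 'e'  n5⇒n19  emit P2@[4:4]
[5] read 'c'  n19⇒n20
[6] read 'e'  n20⇒n21  emit P2@[6:6],P5@[3:6]
[7] read 'd'  n21⇒n5 (via fail)
[8] read 'a'  n5⇒n6
[9] read 'a'  n6⇒n7
[10] read 'd'  n7⇒n8
[11] read 'd'  n8⇒n9  emit P1@[7:11]
[12] read 'c'  n9⇒n1 (via fail)
[13] read 'c'  n1⇒n1 (via fail)
[14] read 'a'  n1⇒n2
[15] read 'd'  n2⇒n3
[16] read 'b'  n3⇒n4  emit P0@[13:16]
[17] read 'd'  n4⇒n5 (via fail)
[18] read 'c'  n5⇒n1 (via fail)
[19] read 'd'  n1⇒n5 (via fail)
[20] read 'a'  n5⇒n6
[21] read 'd'  n6⇒n12 (via fail)
[22] read 'b'  n12⇒n13
[23] read 'c'  n13⇒n14  emit P3@[20:23]
[24] read 'b'  n14⇒n0 (via fail)
[25] read 'd'  n0⇒n5
[26] read 'd'  n5⇒n15
[27] read 'd'  n15⇒n15 (via fail)
[28] read 'e'  n15⇒n16  emit P2@[28:28]
[29] read 'c'  n16⇒n17
[30] read 'e'  n17⇒n18  emit P2@[30:30],P4@[26:30],P5@[27:30]
[31] read 'd'  n18⇒n5 (via fail)
[32] read 'c'  n5⇒n1 (via fail)
[33] read 'a'  n1⇒n2
[34] read 'd'  n2⇒n3
[35] read 'b'  n3⇒n4  emit P0@[32:35]
[36] read 'a'  n4⇒n11 (via fail)
[37] read 'a'  n11⇒n11 (via fail)
[38] read 'b'  n11⇒n0 (via fail)
[39] read 'b'  n0⇒n0
[40] read 'd'  n0⇒n5
[41] read 'd'  n5⇒n15
[42] read 'e'  n15⇒n16  emit P2@[42:42]
[43] read 'c'  n16⇒n17
[44] read 'e'  n17⇒n18  emit P2@[44:44],P4@[40:44],P5@[41:44]
[45] read 'd'  n18⇒n5 (via fail)
[46] read 'e'  n5⇒n19  emit P2@[46:46]
[47] read 'c'  n19⇒n20
[48] read 'e'  n20⇒n21  emit P2@[48:48],P5@[45:48]
[49] read 'd'  n21⇒n5 (via fail)
[50] read 'b'  n5⇒n0 (via fail)
[51] read 'd'  n0⇒n5
[52] read 'c'  n5⇒n1 (via fail)
[53] read 'd'  n1⇒n5 (via fail)
[54] read 'd'  n5⇒n15
[55] read 'e'  n15⇒n16  emit P2@[55:55]
[56] read 'c'  n16⇒n17
[57] read 'e'  n17⇒n18  emit P2@[57:57],P4@[53:57],P5@[54:57]
[58] read 'a'  n18⇒n11 (via fail)
[59] read 'a'  n11⇒n11 (via fail)
[60] read 'd'  n11⇒n12

Matches: [[0,2],[2,2],[4,2],[6,2],[6,5],[11,1],[16,0],[23,3],[28,2],[30,2],[30,4],[30,5],[35,0],[42,2],[44,2],[44,4],[44,5],[46,2],[48,2],[48,5],[55,2],[57,2],[57,4],[57,5]]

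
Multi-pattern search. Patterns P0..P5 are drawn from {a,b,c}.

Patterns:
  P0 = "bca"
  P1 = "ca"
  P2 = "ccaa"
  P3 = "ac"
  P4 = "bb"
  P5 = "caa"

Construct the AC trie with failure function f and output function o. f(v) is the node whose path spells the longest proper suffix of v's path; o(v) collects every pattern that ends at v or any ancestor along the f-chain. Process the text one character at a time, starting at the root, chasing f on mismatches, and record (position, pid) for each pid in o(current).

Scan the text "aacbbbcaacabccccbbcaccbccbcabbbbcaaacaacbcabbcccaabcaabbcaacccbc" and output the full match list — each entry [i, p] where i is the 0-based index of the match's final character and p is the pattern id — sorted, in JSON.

Build automaton:
Trie nodes:
  0='ε' goto a→9 b→1 c→4
  1='b' goto b→11 c→2
  2='bc' goto a→3
  3='bca' goto ·  [P0 ends]
  4='c' goto a→5 c→6
  5='ca' goto a→12  [P1 ends]
  6='cc' goto a→7
  7='cca' goto a→8
  8='ccaa' goto ·  [P2 ends]
  9='a' goto c→10
  10='ac' goto ·  [P3 ends]
  11='bb' goto ·  [P4 ends]
  12='caa' goto ·  [P5 ends]

Failure links (BFS by depth):
  fail(1) 'b': from fail(0)=0 chase 'b': 0 ⇒ 0;  out=∅∪out(0)=∅
  fail(4) 'c': from fail(0)=0 chase 'c': 0 ⇒ 0;  out=∅∪out(0)=∅
  fail(9) 'a': from fail(0)=0 chase 'a': 0 ⇒ 0;  out=∅∪out(0)=∅
  fail(2) 'bc': from fail(1)=0 chase 'c': 0 ⇒ 4;  out=∅∪out(4)=∅
  fail(5) 'ca': from fail(4)=0 chase 'a': 0 ⇒ 9;  out={1}∪out(9)={1}
  fail(6) 'cc': from fail(4)=0 chase 'c': 0 ⇒ 4;  out=∅∪out(4)=∅
  fail(10) 'ac': from fail(9)=0 chase 'c': 0 ⇒ 4;  out={3}∪out(4)={3}
  fail(11) 'bb': from fail(1)=0 chase 'b': 0 ⇒ 1;  out={4}∪out(1)={4}
  fail(3) 'bca': from fail(2)=4 chase 'a': 4 ⇒ 5;  out={0}∪out(5)={0,1}
  fail(7) 'cca': from fail(6)=4 chase 'a': 4 ⇒ 5;  out=∅∪out(5)={1}
  fail(12) 'caa': from fail(5)=9 chase 'a': 9→0 ⇒ 9;  out={5}∪out(9)={5}
  fail(8) 'ccaa': from fail(7)=5 chase 'a': 5 ⇒ 12;  out={2}∪out(12)={2,5}

Text stream:
[0] read 'a'  n0⇒n9
[1] read 'a'  n9⇒n9 (via fail)
[2] read 'c'  n9⇒n10  emit P3@[1:2]
[3] read 'b'  n10⇒n1 (via fail)
[4] read 'b'  n1⇒n11  emit P4@[3:4]
[5] read 'b'  n11⇒n11 (via fail)  emit P4@[4:5]
[6] read 'c'  n11⇒n2 (via fail)
[7] read 'a'  n2⇒n3  emit P0@[5:7],P1@[6:7]
[8] read 'a'  n3⇒n12 (via fail)  emit P5@[6:8]
[9] read 'c'  n12⇒n10 (via fail)  emit P3@[8:9]
[10] read 'a'  n10⇒n5 (via fail)  emit P1@[9:10]
[11] read 'b'  n5⇒n1 (via fail)
[12] read 'c'  n1⇒n2
[13] read 'c'  n2⇒n6 (via fail)
[14] read 'c'  n6⇒n6 (via fail)
[15] read 'c'  n6⇒n6 (via fail)
[16] read 'b'  n6⇒n1 (via fail)
[17] read 'b'  n1⇒n11  emit P4@[16:17]
[18] read 'c'  n11⇒n2 (via fail)
[19] read 'a'  n2⇒n3  emit P0@[17:19],P1@[18:19]
[20] read 'c'  n3⇒n10 (via fail)  emit P3@[19:20]
[21] read 'c'  n10⇒n6 (via fail)
[22] read 'b'  n6⇒n1 (via fail)
[23] read 'c'  n1⇒n2
[24] read 'c'  n2⇒n6 (via fail)
[25] read 'b'  n6⇒n1 (via fail)
[26] read 'c'  n1⇒n2
[27] read 'a'  n2⇒n3  emit P0@[25:27],P1@[26:27]
[28] read 'b'  n3⇒n1 (via fail)
[29] read 'b'  n1⇒n11  emit P4@[28:29]
[30] read 'b'  n11⇒n11 (via fail)  emit P4@[29:30]
[31] read 'b'  n11⇒n11 (via fail)  emit P4@[30:31]
[32] read 'c'  n11⇒n2 (via fail)
[33] read 'a'  n2⇒n3  emit P0@[31:33],P1@[32:33]
[34] read 'a'  n3⇒n12 (via fail)  emit P5@[32:34]
[35] read 'a'  n12⇒n9 (via fail)
[36] read 'c'  n9⇒n10  emit P3@[35:36]
[37] read 'a'  n10⇒n5 (via fail)  emit P1@[36:37]
[38] read 'a'  n5⇒n12  emit P5@[36:38]
[39] read 'c'  n12⇒n10 (via fail)  emit P3@[38:39]
[40] read 'b'  n10⇒n1 (via fail)
[41] read 'c'  n1⇒n2
[42] read 'a'  n2⇒n3  emit P0@[40:42],P1@[41:42]
[43] read 'b'  n3⇒n1 (via fail)
[44] read 'b'  n1⇒n11  emit P4@[43:44]
[45] read 'c'  n11⇒n2 (via fail)
[46] read 'c'  n2⇒n6 (via fail)
[47] read 'c'  n6⇒n6 (via fail)
[48] read 'a'  n6⇒n7  emit P1@[47:48]
[49] read 'a'  n7⇒n8  emit P2@[46:49],P5@[47:49]
[50] read 'b'  n8⇒n1 (via fail)
[51] read 'c'  n1⇒n2
[52] read 'a'  n2⇒n3  emit P0@[50:52],P1@[51:52]
[53] read 'a'  n3⇒n12 (via fail)  emit P5@[51:53]
[54] read 'b'  n12⇒n1 (via fail)
[55] read 'b'  n1⇒n11  emit P4@[54:55]
[56] read 'c'  n11⇒n2 (via fail)
[57] read 'a'  n2⇒n3  emit P0@[55:57],P1@[56:57]
[58] read 'a'  n3⇒n12 (via fail)  emit P5@[56:58]
[59] read 'c'  n12⇒n10 (via fail)  emit P3@[58:59]
[60] read 'c'  n10⇒n6 (via fail)
[61] read 'c'  n6⇒n6 (via fail)
[62] read 'b'  n6⇒n1 (via fail)
[63] read 'c'  n1⇒n2

Result: [[2,3],[4,4],[5,4],[7,0],[7,1],[8,5],[9,3],[10,1],[17,4],[19,0],[19,1],[20,3],[27,0],[27,1],[29,4],[30,4],[31,4],[33,0],[33,1],[34,5],[36,3],[37,1],[38,5],[39,3],[42,0],[42,1],[44,4],[48,1],[49,2],[49,5],[52,0],[52,1],[53,5],[55,4],[57,0],[57,1],[58,5],[59,3]]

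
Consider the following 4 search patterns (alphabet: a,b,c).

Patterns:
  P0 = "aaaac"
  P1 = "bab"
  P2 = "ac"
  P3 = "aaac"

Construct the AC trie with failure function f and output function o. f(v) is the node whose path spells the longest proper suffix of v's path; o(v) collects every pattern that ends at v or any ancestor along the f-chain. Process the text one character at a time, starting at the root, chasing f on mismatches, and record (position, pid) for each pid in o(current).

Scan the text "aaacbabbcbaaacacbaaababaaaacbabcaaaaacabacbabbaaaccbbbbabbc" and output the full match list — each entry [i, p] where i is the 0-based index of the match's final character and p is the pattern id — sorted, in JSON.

Build:
Trie nodes:
  0='ε' goto a→1 b→6
  1='a' goto a→2 c→9
  2='aa' goto a→3
  3='aaa' goto a→4 c→10
  4='aaaa' goto c→5
  5='aaaac' goto ·  [P0 ends]
  6='b' goto a→7
  7='ba' goto b→8
  8='bab' goto ·  [P1 ends]
  9='ac' goto ·  [P2 ends]
  10='aaac' goto ·  [P3 ends]

BFS fail/out derivation:
  n1('a'): parent n0 fail=0; on 'a' 0 → fail=0;  out ∅∪∅=∅
  n6('b'): parent n0 fail=0; on 'b' 0 → fail=0;  out ∅∪∅=∅
  n2('aa'): parent n1 fail=0; on 'a' 0 → fail=1;  out ∅∪∅=∅
  n7('ba'): parent n6 fail=0; on 'a' 0 → fail=1;  out ∅∪∅=∅
  n9('ac'): parent n1 fail=0; on 'c' 0 → fail=0;  out {2}∪∅={2}
  n3('aaa'): parent n2 fail=1; on 'a' 1 → fail=2;  out ∅∪∅=∅
  n8('bab'): parent n7 fail=1; on 'b' 1→0 → fail=6;  out {1}∪∅={1}
  n4('aaaa'): parent n3 fail=2; on 'a' 2 → fail=3;  out ∅∪∅=∅
  n10('aaac'): parent n3 fail=2; on 'c' 2→1 → fail=9;  out {3}∪{2}={2,3}
  n5('aaaac'): parent n4 fail=3; on 'c' 3 → fail=10;  out {0}∪{2,3}={0,2,3}

Run:
pos 0 'a': at 1
pos 1 'a': at 2
pos 2 'a': at 3
pos 3 'c': at 10  emit P2@[2:3],P3@[0:3]
pos 4 'b': at 6 (fail-walked)
pos 5 'a': at 7
pos 6 'b': at 8  emit P1@[4:6]
pos 7 'b': at 6 (fail-walked)
pos 8 'c': at 0 (fail-walked)
pos 9 'b': at 6
pos 10 'a': at 7
pos 11 'a': at 2 (fail-walked)
pos 12 'a': at 3
pos 13 'c': at 10  emit P2@[12:13],P3@[10:13]
pos 14 'a': at 1 (fail-walked)
pos 15 'c': at 9  emit P2@[14:15]
pos 16 'b': at 6 (fail-walked)
pos 17 'a': at 7
pos 18 'a': at 2 (fail-walked)
pos 19 'a': at 3
pos 20 'b': at 6 (fail-walked)
pos 21 'a': at 7
pos 22 'b': at 8  emit P1@[20:22]
pos 23 'a': at 7 (fail-walked)
pos 24 'a': at 2 (fail-walked)
pos 25 'a': at 3
pos 26 'a': at 4
pos 27 'c': at 5  emit P0@[23:27],P2@[26:27],P3@[24:27]
pos 28 'b': at 6 (fail-walked)
pos 29 'a': at 7
pos 30 'b': at 8  emit P1@[28:30]
pos 31 'c': at 0 (fail-walked)
pos 32 'a': at 1
pos 33 'a': at 2
pos 34 'a': at 3
pos 35 'a': at 4
pos 36 'a': at 4 (fail-walked)
pos 37 'c': at 5  emit P0@[33:37],P2@[36:37],P3@[34:37]
pos 38 'a': at 1 (fail-walked)
pos 39 'b': at 6 (fail-walked)
pos 40 'a': at 7
pos 41 'c': at 9 (fail-walked)  emit P2@[40:41]
pos 42 'b': at 6 (fail-walked)
pos 43 'a': at 7
pos 44 'b': at 8  emit P1@[42:44]
pos 45 'b': at 6 (fail-walked)
pos 46 'a': at 7
pos 47 'a': at 2 (fail-walked)
pos 48 'a': at 3
pos 49 'c': at 10  emit P2@[48:49],P3@[46:49]
pos 50 'c': at 0 (fail-walked)
pos 51 'b': at 6
pos 52 'b': at 6 (fail-walked)
pos 53 'b': at 6 (fail-walked)
pos 54 'b': at 6 (fail-walked)
pos 55 'a': at 7
pos 56 'b': at 8  emit P1@[54:56]
pos 57 'b': at 6 (fail-walked)
pos 58 'c': at 0 (fail-walked)

Matches: [[3,2],[3,3],[6,1],[13,2],[13,3],[15,2],[22,1],[27,0],[27,2],[27,3],[30,1],[37,0],[37,2],[37,3],[41,2],[44,1],[49,2],[49,3],[56,1]]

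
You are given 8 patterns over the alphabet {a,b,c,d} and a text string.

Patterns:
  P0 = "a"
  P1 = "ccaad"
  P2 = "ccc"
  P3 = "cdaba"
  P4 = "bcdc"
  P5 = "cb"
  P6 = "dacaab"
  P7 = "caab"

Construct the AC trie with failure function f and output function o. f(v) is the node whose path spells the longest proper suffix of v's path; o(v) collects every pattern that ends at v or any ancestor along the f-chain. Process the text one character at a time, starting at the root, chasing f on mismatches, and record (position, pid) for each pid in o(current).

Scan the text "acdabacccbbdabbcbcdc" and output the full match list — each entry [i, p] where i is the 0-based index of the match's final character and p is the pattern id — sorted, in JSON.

Construct AC machine:
Trie (insert patterns):
  0='ε' goto a→1 b→12 c→2 d→17
  1='a' goto ·  ←P0
  2='c' goto a→23 b→16 c→3 d→8
  3='cc' goto a→4 c→7
  4='cca' goto a→5
  5='ccaa' goto d→6
  6='ccaad' goto ·  ←P1
  7='ccc' goto ·  ←P2
  8='cd' goto a→9
  9='cda' goto b→10
  10='cdab' goto a→11
  11='cdaba' goto ·  ←P3
  12='b' goto c→13
  13='bc' goto d→14
  14='bcd' goto c→15
  15='bcdc' goto ·  ←P4
  16='cb' goto ·  ←P5
  17='d' goto a→18
  18='da' goto c→19
  19='dac' goto a→20
  20='daca' goto a→21
  21='dacaa' goto b→22
  22='dacaab' goto ·  ←P6
  23='ca' goto a→24
  24='caa' goto b→25
  25='caab' goto ·  ←P7

BFS fail/out derivation:
  n1('a'): parent n0 fail=0; on 'a' 0 → fail=0;  out {0}∪∅={0}
  n2('c'): parent n0 fail=0; on 'c' 0 → fail=0;  out ∅∪∅=∅
  n12('b'): parent n0 fail=0; on 'b' 0 → fail=0;  out ∅∪∅=∅
  n17('d'): parent n0 fail=0; on 'd' 0 → fail=0;  out ∅∪∅=∅
  n3('cc'): parent n2 fail=0; on 'c' 0 → fail=2;  out ∅∪∅=∅
  n8('cd'): parent n2 fail=0; on 'd' 0 → fail=17;  out ∅∪∅=∅
  n13('bc'): parent n12 fail=0; on 'c' 0 → fail=2;  out ∅∪∅=∅
  n16('cb'): parent n2 fail=0; on 'b' 0 → fail=12;  out {5}∪∅={5}
  n18('da'): parent n17 fail=0; on 'a' 0 → fail=1;  out ∅∪{0}={0}
  n23('ca'): parent n2 fail=0; on 'a' 0 → fail=1;  out ∅∪{0}={0}
  n4('cca'): parent n3 fail=2; on 'a' 2 → fail=23;  out ∅∪{0}={0}
  n7('ccc'): parent n3 fail=2; on 'c' 2 → fail=3;  out {2}∪∅={2}
  n9('cda'): parent n8 fail=17; on 'a' 17 → fail=18;  out ∅∪{0}={0}
  n14('bcd'): parent n13 fail=2; on 'd' 2 → fail=8;  out ∅∪∅=∅
  n19('dac'): parent n18 fail=1; on 'c' 1→0 → fail=2;  out ∅∪∅=∅
  n24('caa'): parent n23 fail=1; on 'a' 1→0 → fail=1;  out ∅∪{0}={0}
  n5('ccaa'): parent n4 fail=23; on 'a' 23 → fail=24;  out ∅∪{0}={0}
  n10('cdab'): parent n9 fail=18; on 'b' 18→1→0 → fail=12;  out ∅∪∅=∅
  n15('bcdc'): parent n14 fail=8; on 'c' 8→17→0 → fail=2;  out {4}∪∅={4}
  n20('daca'): parent n19 fail=2; on 'a' 2 → fail=23;  out ∅∪{0}={0}
  n25('caab'): parent n24 fail=1; on 'b' 1→0 → fail=12;  out {7}∪∅={7}
  n6('ccaad'): parent n5 fail=24; on 'd' 24→1→0 → fail=17;  out {1}∪∅={1}
  n11('cdaba'): parent n10 fail=12; on 'a' 12→0 → fail=1;  out {3}∪{0}={0,3}
  n21('dacaa'): parent n20 fail=23; on 'a' 23 → fail=24;  out ∅∪{0}={0}
  n22('dacaab'): parent n21 fail=24; on 'b' 24 → fail=25;  out {6}∪{7}={6,7}

Scan:
i=0 'a': node 0→1  emit P0@[0:0]
i=1 'c': node 1→2 (via fail)
i=2 'd': node 2→8
i=3 'a': node 8→9  emit P0@[3:3]
i=4 'b': node 9→10
i=5 'a': node 10→11  emit P0@[5:5],P3@[1:5]
i=6 'c': node 11→2 (via fail)
i=7 'c': node 2→3
i=8 'c': node 3→7  emit P2@[6:8]
i=9 'b': node 7→16 (via fail)  emit P5@[8:9]
i=10 'b': node 16→12 (via fail)
i=11 'd': node 12→17 (via fail)
i=12 'a': node 17→18  emit P0@[12:12]
i=13 'b': node 18→12 (via fail)
i=14 'b': node 12→12 (via fail)
i=15 'c': node 12→13
i=16 'b': node 13→16 (via fail)  emit P5@[15:16]
i=17 'c': node 16→13 (via fail)
i=18 'd': node 13→14
i=19 'c': node 14→15  emit P4@[16:19]

All matches (sorted): [[0,0],[3,0],[5,0],[5,3],[8,2],[9,5],[12,0],[16,5],[19,4]]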